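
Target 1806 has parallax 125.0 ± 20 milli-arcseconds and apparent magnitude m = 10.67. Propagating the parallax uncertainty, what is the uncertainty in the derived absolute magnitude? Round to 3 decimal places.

M = m − 5 log₁₀ d + 5 = m + 5 log₁₀ p + 5, so ∂M/∂p = 5/(p ln 10).
σ_M = (5/ln 10) · (σ_p/p) = 2.1715 × 20/125.0 = 2.1715 × 0.16 = 0.34744.

σ_M = 0.347 mag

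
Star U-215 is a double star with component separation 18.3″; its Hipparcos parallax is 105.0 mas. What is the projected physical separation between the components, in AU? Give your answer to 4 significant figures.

d = 1/p = 1/0.1050″ = 9.5238 pc.
At distance d (pc), an angle of θ arcsec spans θ·d AU: s = 18.3 × 9.5238 = 174.29 AU.

174.3 AU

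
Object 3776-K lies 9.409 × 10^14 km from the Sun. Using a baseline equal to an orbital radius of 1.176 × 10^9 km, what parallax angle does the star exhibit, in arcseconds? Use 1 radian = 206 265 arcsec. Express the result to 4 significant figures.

θ ≈ B/d = (1.176 × 10^9) / (9.409 × 10^14) = 1.2499 × 10^-6 rad.
In arcseconds: 1.2499 × 10^-6 × 206265 = 0.25781″.

0.2578 arcsec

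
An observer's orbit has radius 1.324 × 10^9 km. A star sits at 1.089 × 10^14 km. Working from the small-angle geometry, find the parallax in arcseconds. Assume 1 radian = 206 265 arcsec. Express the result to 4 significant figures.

2.508 arcsec

θ ≈ B/d = (1.324 × 10^9) / (1.089 × 10^14) = 1.2158 × 10^-5 rad.
In arcseconds: 1.2158 × 10^-5 × 206265 = 2.5078″.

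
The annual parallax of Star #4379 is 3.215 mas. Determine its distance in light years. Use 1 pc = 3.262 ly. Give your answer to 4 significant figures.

p = 3.215 mas = 0.003215 arcsec.
d = 1/p = 1/0.003215 = 311.04 pc.
In light-years: 311.04 × 3.262 = 1014.6 ly.

1015 light years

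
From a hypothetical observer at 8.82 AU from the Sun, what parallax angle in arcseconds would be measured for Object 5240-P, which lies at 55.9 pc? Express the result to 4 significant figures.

p (arcsec) = B (AU) / d (pc).
p = 8.82 / 55.9 = 0.15778 arcsec.

0.1578 arcsec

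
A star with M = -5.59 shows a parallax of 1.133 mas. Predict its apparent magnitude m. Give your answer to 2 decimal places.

d = 1/p = 1/0.001133″ = 882.61 pc.
m − M = 5 log₁₀ d − 5 = 5 log₁₀(882.61) − 5 = 14.7288 − 5 = 9.7288.
m = M + (m − M) = -5.59 + 9.7288 = 4.14.

m = 4.14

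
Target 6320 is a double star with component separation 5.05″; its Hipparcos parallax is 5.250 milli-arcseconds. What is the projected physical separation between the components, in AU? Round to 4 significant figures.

d = 1/p = 1/0.005250″ = 190.48 pc.
At distance d (pc), an angle of θ arcsec spans θ·d AU: s = 5.05 × 190.48 = 961.92 AU.

961.9 AU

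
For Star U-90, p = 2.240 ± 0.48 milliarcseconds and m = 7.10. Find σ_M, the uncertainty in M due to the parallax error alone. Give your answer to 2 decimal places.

M = m − 5 log₁₀ d + 5 = m + 5 log₁₀ p + 5, so ∂M/∂p = 5/(p ln 10).
σ_M = (5/ln 10) · (σ_p/p) = 2.1715 × 0.48/2.240 = 2.1715 × 0.21429 = 0.46533.

σ_M = 0.47 mag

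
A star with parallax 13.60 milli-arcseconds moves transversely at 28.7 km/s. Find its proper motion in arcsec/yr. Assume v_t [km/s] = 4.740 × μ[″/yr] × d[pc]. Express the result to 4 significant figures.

0.08235 arcsec/yr

d = 1/p = 1/0.01360″ = 73.529 pc.
μ = v_t / (4.74 d) = 28.7 / (4.74 × 73.529) = 28.7 / 348.53 = 0.082346 ″/yr.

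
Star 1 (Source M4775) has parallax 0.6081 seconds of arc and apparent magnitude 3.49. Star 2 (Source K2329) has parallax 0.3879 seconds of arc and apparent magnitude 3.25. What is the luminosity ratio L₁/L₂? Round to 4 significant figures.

L₁/L₂ = 0.3262

d₁ = 1/p₁ = 1/0.6081″ = 1.6445 pc; d₂ = 1/p₂ = 1/0.3879″ = 2.578 pc.
M₁ = m₁ − 5 log₁₀ d₁ + 5 = 3.49 − 1.0802 + 5 = 7.4098.
M₂ = 3.25 − 2.0564 + 5 = 6.1936.
L₁/L₂ = 10^(0.4(M₂ − M₁)) = 10^(0.4 × (-1.2162)) = 10^(-0.48648) = 0.32623.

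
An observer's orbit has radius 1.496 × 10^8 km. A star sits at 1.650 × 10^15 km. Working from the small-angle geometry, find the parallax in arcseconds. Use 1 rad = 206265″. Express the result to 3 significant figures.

0.0187 arcsec

θ ≈ B/d = (1.496 × 10^8) / (1.650 × 10^15) = 9.0667 × 10^-8 rad.
In arcseconds: 9.0667 × 10^-8 × 206265 = 0.018701″.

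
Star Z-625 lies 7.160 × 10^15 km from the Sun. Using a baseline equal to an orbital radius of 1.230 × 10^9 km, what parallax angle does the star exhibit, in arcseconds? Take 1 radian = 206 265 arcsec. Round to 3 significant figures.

θ ≈ B/d = (1.230 × 10^9) / (7.160 × 10^15) = 1.7179 × 10^-7 rad.
In arcseconds: 1.7179 × 10^-7 × 206265 = 0.035434″.

0.0354 arcsec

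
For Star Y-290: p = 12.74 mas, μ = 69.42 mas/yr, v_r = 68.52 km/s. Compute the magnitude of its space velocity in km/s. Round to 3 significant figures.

73.2 km/s

d = 1/p = 1/0.01274″ = 78.493 pc.
μ = 69.42 mas/yr = 0.06942 ″/yr.
v_t = 4.740 μ d = 4.740 × 0.06942 × 78.493 = 25.828 km/s.
v = √(v_r² + v_t²) = √(68.52² + 25.828²) = √5362.08 = 73.226 km/s.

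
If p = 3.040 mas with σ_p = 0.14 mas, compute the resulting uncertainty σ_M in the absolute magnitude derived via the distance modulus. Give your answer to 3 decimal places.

M = m − 5 log₁₀ d + 5 = m + 5 log₁₀ p + 5, so ∂M/∂p = 5/(p ln 10).
σ_M = (5/ln 10) · (σ_p/p) = 2.1715 × 0.14/3.040 = 2.1715 × 0.046053 = 0.1.

σ_M = 0.100 mag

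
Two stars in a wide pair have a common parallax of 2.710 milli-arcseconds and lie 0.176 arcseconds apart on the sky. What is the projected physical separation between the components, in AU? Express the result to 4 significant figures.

64.94 AU

d = 1/p = 1/0.002710″ = 369 pc.
At distance d (pc), an angle of θ arcsec spans θ·d AU: s = 0.176 × 369 = 64.944 AU.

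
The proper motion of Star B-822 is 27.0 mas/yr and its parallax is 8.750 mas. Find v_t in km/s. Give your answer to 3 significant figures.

d = 1/p = 1/0.008750″ = 114.29 pc.
μ = 27.0 mas/yr = 0.0270 ″/yr.
v_t = 4.74 × μ × d = 4.74 × 0.0270 × 114.29 = 14.627 km/s.

14.6 km/s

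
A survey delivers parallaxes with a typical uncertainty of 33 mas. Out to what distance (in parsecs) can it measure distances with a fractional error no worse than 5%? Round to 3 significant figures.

1.52 pc

σ_d/d = σ_p/p, so the condition is σ_p/p ≤ 0.05, i.e. p ≥ σ_p/0.05.
p_min = 33/0.05 = 660 mas = 0.66 arcsec.
d_max = 1/p_min = 1/0.66 = 1.5152 pc.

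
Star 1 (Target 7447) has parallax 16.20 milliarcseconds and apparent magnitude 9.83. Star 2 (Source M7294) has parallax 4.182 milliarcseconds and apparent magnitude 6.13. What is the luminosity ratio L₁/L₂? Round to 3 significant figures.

L₁/L₂ = 0.00221

d₁ = 1/p₁ = 1/0.01620″ = 61.728 pc; d₂ = 1/p₂ = 1/0.004182″ = 239.12 pc.
M₁ = m₁ − 5 log₁₀ d₁ + 5 = 9.83 − 8.9524 + 5 = 5.8776.
M₂ = 6.13 − 11.8931 + 5 = -0.7631.
L₁/L₂ = 10^(0.4(M₂ − M₁)) = 10^(0.4 × (-6.6407)) = 10^(-2.65628) = 0.0022066.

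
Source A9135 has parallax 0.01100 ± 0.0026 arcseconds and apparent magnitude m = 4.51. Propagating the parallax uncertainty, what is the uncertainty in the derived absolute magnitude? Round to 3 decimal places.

M = m − 5 log₁₀ d + 5 = m + 5 log₁₀ p + 5, so ∂M/∂p = 5/(p ln 10).
σ_M = (5/ln 10) · (σ_p/p) = 2.1715 × 0.0026/0.01100 = 2.1715 × 0.23636 = 0.51326.

σ_M = 0.513 mag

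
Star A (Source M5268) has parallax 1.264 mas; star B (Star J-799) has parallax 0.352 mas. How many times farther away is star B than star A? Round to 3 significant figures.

Since d = 1/p, d_B/d_A = p_A/p_B.
= 1.264 / 0.352 = 3.5909.

3.59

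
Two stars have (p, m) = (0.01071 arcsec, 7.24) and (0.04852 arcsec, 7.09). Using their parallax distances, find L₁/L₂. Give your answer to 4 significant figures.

L₁/L₂ = 17.88

d₁ = 1/p₁ = 1/0.01071″ = 93.371 pc; d₂ = 1/p₂ = 1/0.04852″ = 20.61 pc.
M₁ = m₁ − 5 log₁₀ d₁ + 5 = 7.24 − 9.8511 + 5 = 2.3889.
M₂ = 7.09 − 6.5704 + 5 = 5.5196.
L₁/L₂ = 10^(0.4(M₂ − M₁)) = 10^(0.4 × 3.1307) = 10^1.25228 = 17.876.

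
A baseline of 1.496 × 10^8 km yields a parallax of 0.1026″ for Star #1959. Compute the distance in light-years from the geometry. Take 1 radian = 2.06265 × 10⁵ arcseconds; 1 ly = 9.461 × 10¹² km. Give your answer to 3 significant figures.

θ = 0.1026″ = 0.1026/206265 = 4.9742 × 10^-7 rad.
d = B/θ = (1.496 × 10^8) / (4.9742 × 10^-7) = 3.0075 × 10^14 km = (3.0075 × 10^14) / (9.461 × 10^12) ly = 31.788 ly.

31.8 ly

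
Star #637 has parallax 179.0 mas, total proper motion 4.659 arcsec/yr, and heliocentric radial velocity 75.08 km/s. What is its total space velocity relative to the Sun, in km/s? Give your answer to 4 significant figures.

144.4 km/s

d = 1/p = 1/0.1790″ = 5.5866 pc.
v_t = 4.740 μ d = 4.740 × 4.659 × 5.5866 = 123.37 km/s.
v = √(v_r² + v_t²) = √(75.08² + 123.37²) = √20857.2 = 144.42 km/s.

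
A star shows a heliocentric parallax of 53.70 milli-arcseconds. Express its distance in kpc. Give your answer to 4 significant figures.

0.01862 kpc

p = 53.70 milli-arcseconds = 0.05370 arcsec.
d = 1/p = 1/0.05370 = 18.622 pc.
= 0.018622 kpc.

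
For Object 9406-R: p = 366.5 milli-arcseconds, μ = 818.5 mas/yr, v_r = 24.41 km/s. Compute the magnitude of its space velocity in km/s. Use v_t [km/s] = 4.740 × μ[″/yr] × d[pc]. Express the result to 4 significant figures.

26.61 km/s

d = 1/p = 1/0.3665″ = 2.7285 pc.
μ = 818.5 mas/yr = 0.8185 ″/yr.
v_t = 4.740 μ d = 4.740 × 0.8185 × 2.7285 = 10.586 km/s.
v = √(v_r² + v_t²) = √(24.41² + 10.586²) = √707.911 = 26.607 km/s.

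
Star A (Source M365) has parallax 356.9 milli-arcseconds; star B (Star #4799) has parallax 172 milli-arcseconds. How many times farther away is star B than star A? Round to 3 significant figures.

2.08

Since d = 1/p, d_B/d_A = p_A/p_B.
= 356.9 / 172 = 2.075.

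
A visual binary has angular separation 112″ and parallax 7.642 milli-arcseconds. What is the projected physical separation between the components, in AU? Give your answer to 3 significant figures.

14700 AU

d = 1/p = 1/0.007642″ = 130.86 pc.
At distance d (pc), an angle of θ arcsec spans θ·d AU: s = 112 × 130.86 = 14656 AU.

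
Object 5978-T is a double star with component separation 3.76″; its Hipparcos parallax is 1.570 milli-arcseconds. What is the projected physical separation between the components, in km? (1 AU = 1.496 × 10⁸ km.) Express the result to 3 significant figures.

3.58 × 10^11 km

d = 1/p = 1/0.001570″ = 636.94 pc.
At distance d (pc), an angle of θ arcsec spans θ·d AU: s = 3.76 × 636.94 = 2394.9 AU.
= 2394.9 × 1.496 × 10⁸ km = 3.5828 × 10^11 km.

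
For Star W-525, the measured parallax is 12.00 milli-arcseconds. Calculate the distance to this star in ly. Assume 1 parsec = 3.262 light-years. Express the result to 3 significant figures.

p = 12.00 milli-arcseconds = 0.01200 arcsec.
d = 1/p = 1/0.01200 = 83.333 pc.
In light-years: 83.333 × 3.262 = 271.83 ly.

272 ly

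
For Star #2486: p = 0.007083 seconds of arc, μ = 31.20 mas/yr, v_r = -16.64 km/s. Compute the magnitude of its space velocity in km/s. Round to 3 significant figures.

d = 1/p = 1/0.007083″ = 141.18 pc.
μ = 31.20 mas/yr = 0.03120 ″/yr.
v_t = 4.740 μ d = 4.740 × 0.03120 × 141.18 = 20.879 km/s.
v = √(v_r² + v_t²) = √((-16.64)² + 20.879²) = √712.822 = 26.699 km/s.

26.7 km/s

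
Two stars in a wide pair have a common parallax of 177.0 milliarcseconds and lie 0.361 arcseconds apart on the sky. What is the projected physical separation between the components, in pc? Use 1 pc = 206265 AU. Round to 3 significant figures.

d = 1/p = 1/0.1770″ = 5.6497 pc.
At distance d (pc), an angle of θ arcsec spans θ·d AU: s = 0.361 × 5.6497 = 2.0395 AU.
= 2.0395 / 206265 = 9.8878 × 10^-6 pc.

9.89 × 10^-6 pc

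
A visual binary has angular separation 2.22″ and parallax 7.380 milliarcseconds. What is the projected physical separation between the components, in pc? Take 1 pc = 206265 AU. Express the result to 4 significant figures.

0.001458 pc

d = 1/p = 1/0.007380″ = 135.5 pc.
At distance d (pc), an angle of θ arcsec spans θ·d AU: s = 2.22 × 135.5 = 300.81 AU.
= 300.81 / 206265 = 0.0014584 pc.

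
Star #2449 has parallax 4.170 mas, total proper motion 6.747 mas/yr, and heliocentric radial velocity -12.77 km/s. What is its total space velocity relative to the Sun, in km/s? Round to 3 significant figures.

14.9 km/s

d = 1/p = 1/0.004170″ = 239.81 pc.
μ = 6.747 mas/yr = 0.006747 ″/yr.
v_t = 4.740 μ d = 4.740 × 0.006747 × 239.81 = 7.6693 km/s.
v = √(v_r² + v_t²) = √((-12.77)² + 7.6693²) = √221.891 = 14.896 km/s.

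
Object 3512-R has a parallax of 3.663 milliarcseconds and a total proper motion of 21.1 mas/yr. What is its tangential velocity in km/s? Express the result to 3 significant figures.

d = 1/p = 1/0.003663″ = 273 pc.
μ = 21.1 mas/yr = 0.0211 ″/yr.
v_t = 4.74 × μ × d = 4.74 × 0.0211 × 273 = 27.304 km/s.

27.3 km/s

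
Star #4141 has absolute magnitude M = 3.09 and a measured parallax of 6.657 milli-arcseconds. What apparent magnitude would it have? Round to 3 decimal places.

d = 1/p = 1/0.006657″ = 150.22 pc.
m − M = 5 log₁₀ d − 5 = 5 log₁₀(150.22) − 5 = 10.8836 − 5 = 5.8836.
m = M + (m − M) = 3.09 + 5.8836 = 8.974.

m = 8.974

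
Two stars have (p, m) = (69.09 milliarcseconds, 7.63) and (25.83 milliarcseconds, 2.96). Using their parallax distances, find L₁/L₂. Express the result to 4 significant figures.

L₁/L₂ = 0.001894

d₁ = 1/p₁ = 1/0.06909″ = 14.474 pc; d₂ = 1/p₂ = 1/0.02583″ = 38.715 pc.
M₁ = m₁ − 5 log₁₀ d₁ + 5 = 7.63 − 5.8029 + 5 = 6.8271.
M₂ = 2.96 − 7.9394 + 5 = 0.0206.
L₁/L₂ = 10^(0.4(M₂ − M₁)) = 10^(0.4 × (-6.8065)) = 10^(-2.72260) = 0.0018941.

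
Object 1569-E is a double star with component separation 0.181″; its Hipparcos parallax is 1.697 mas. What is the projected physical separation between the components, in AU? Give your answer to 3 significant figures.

107 AU

d = 1/p = 1/0.001697″ = 589.28 pc.
At distance d (pc), an angle of θ arcsec spans θ·d AU: s = 0.181 × 589.28 = 106.66 AU.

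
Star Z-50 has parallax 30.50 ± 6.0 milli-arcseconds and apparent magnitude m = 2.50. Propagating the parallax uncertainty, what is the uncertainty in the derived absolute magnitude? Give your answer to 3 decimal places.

σ_M = 0.427 mag

M = m − 5 log₁₀ d + 5 = m + 5 log₁₀ p + 5, so ∂M/∂p = 5/(p ln 10).
σ_M = (5/ln 10) · (σ_p/p) = 2.1715 × 6.0/30.50 = 2.1715 × 0.19672 = 0.42718.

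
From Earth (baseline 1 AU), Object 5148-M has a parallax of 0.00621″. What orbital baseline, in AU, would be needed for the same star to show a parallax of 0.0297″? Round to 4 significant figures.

4.783 AU

Parallax scales linearly with baseline: p ∝ B, so B = p_target / p_Earth × 1 AU.
B = 0.0297 / 0.00621 = 4.7826 AU.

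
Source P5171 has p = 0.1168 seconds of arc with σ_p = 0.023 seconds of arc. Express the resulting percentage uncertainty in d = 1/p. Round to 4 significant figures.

For d = 1/p, |σ_d/d| = |σ_p/p|.
σ_p/p = 0.023 / 0.1168 = 0.19692 = 19.692%.

19.69%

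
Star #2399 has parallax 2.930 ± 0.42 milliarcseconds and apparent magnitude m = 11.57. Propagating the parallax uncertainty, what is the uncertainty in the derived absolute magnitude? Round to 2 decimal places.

σ_M = 0.31 mag

M = m − 5 log₁₀ d + 5 = m + 5 log₁₀ p + 5, so ∂M/∂p = 5/(p ln 10).
σ_M = (5/ln 10) · (σ_p/p) = 2.1715 × 0.42/2.930 = 2.1715 × 0.14334 = 0.31126.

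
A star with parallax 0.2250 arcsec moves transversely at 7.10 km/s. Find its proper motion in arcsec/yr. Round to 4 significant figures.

0.3370 arcsec/yr

d = 1/p = 1/0.2250″ = 4.4444 pc.
μ = v_t / (4.74 d) = 7.10 / (4.74 × 4.4444) = 7.10 / 21.066 = 0.33704 ″/yr.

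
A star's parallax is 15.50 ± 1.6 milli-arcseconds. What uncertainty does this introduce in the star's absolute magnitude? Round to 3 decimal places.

σ_M = 0.224 mag

M = m − 5 log₁₀ d + 5 = m + 5 log₁₀ p + 5, so ∂M/∂p = 5/(p ln 10).
σ_M = (5/ln 10) · (σ_p/p) = 2.1715 × 1.6/15.50 = 2.1715 × 0.10323 = 0.22416.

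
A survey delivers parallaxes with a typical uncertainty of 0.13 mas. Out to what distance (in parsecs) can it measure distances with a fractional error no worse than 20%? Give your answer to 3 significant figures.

σ_d/d = σ_p/p, so the condition is σ_p/p ≤ 0.20, i.e. p ≥ σ_p/0.20.
p_min = 0.13/0.20 = 0.65 mas = 0.00065 arcsec.
d_max = 1/p_min = 1/0.00065 = 1538.5 pc.

1540 pc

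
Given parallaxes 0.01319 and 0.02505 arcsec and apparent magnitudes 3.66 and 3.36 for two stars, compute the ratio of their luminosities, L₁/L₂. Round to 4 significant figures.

d₁ = 1/p₁ = 1/0.01319″ = 75.815 pc; d₂ = 1/p₂ = 1/0.02505″ = 39.92 pc.
M₁ = m₁ − 5 log₁₀ d₁ + 5 = 3.66 − 9.3988 + 5 = -0.7388.
M₂ = 3.36 − 8.0060 + 5 = 0.3540.
L₁/L₂ = 10^(0.4(M₂ − M₁)) = 10^(0.4 × 1.0928) = 10^0.43712 = 2.736.

L₁/L₂ = 2.736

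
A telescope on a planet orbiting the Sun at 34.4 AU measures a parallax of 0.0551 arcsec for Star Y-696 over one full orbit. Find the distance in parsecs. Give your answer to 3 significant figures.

624 pc

With baseline B (in AU) and parallax p (in arcsec), d = B/p parsecs.
d = 34.4 / 0.0551 = 624.32 pc.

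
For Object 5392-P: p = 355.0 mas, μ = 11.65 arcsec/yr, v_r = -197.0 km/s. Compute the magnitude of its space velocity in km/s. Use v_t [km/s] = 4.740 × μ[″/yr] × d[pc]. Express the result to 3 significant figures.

d = 1/p = 1/0.3550″ = 2.8169 pc.
v_t = 4.740 μ d = 4.740 × 11.65 × 2.8169 = 155.55 km/s.
v = √(v_r² + v_t²) = √((-197.0)² + 155.55²) = √63004.8 = 251.01 km/s.

251 km/s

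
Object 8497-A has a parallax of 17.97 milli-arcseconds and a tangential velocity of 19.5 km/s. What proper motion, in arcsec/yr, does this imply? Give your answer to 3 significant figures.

d = 1/p = 1/0.01797″ = 55.648 pc.
μ = v_t / (4.74 d) = 19.5 / (4.74 × 55.648) = 19.5 / 263.77 = 0.073928 ″/yr.

0.0739 arcsec/yr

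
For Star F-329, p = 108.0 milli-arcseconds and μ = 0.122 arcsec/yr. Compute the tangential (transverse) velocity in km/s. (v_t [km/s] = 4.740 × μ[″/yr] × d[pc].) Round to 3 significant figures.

5.35 km/s

d = 1/p = 1/0.1080″ = 9.2593 pc.
v_t = 4.74 × μ × d = 4.74 × 0.122 × 9.2593 = 5.3545 km/s.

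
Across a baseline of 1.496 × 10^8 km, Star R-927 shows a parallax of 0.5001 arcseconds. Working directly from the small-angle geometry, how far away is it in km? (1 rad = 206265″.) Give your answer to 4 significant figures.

θ = 0.5001″ = 0.5001/206265 = 2.4246 × 10^-6 rad.
d = B/θ = (1.496 × 10^8) / (2.4246 × 10^-6) = 6.1701 × 10^13 km.

6.170 × 10^13 km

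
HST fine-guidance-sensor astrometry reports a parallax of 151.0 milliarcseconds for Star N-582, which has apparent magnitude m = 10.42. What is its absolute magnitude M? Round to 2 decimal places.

M = 11.31

d = 1/p = 1/0.1510″ = 6.6225 pc.
m − M = 5 log₁₀(6.6225) − 5 = 4.1051 − 5 = -0.8949.
M = m − (m − M) = 10.42 − (-0.8949) = 11.31.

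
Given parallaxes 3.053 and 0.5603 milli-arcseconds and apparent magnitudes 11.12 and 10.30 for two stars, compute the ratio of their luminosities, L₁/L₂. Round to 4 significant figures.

d₁ = 1/p₁ = 1/0.003053″ = 327.55 pc; d₂ = 1/p₂ = 1/0.0005603″ = 1784.8 pc.
M₁ = m₁ − 5 log₁₀ d₁ + 5 = 11.12 − 12.5764 + 5 = 3.5436.
M₂ = 10.30 − 16.2579 + 5 = -0.9579.
L₁/L₂ = 10^(0.4(M₂ − M₁)) = 10^(0.4 × (-4.5015)) = 10^(-1.80060) = 0.015827.

L₁/L₂ = 0.01583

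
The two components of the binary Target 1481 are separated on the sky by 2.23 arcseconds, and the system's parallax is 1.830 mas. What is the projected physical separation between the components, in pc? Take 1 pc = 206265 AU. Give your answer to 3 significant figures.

0.00591 pc

d = 1/p = 1/0.001830″ = 546.45 pc.
At distance d (pc), an angle of θ arcsec spans θ·d AU: s = 2.23 × 546.45 = 1218.6 AU.
= 1218.6 / 206265 = 0.0059079 pc.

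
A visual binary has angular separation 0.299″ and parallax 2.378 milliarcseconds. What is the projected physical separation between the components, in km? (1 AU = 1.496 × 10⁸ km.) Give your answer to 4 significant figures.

1.881 × 10^10 km

d = 1/p = 1/0.002378″ = 420.52 pc.
At distance d (pc), an angle of θ arcsec spans θ·d AU: s = 0.299 × 420.52 = 125.74 AU.
= 125.74 × 1.496 × 10⁸ km = 1.8811 × 10^10 km.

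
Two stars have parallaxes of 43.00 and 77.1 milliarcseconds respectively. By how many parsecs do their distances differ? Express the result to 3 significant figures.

d_A = 1/0.04300″ = 23.256 pc; d_B = 1/0.07710″ = 12.97 pc.
|d_B − d_A| = |12.97 − 23.256| = 10.286 pc.

10.3 pc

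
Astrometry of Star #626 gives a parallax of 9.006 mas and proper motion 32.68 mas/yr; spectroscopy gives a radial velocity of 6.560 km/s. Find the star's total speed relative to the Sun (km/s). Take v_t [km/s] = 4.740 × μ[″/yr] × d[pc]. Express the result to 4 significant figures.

d = 1/p = 1/0.009006″ = 111.04 pc.
μ = 32.68 mas/yr = 0.03268 ″/yr.
v_t = 4.740 μ d = 4.740 × 0.03268 × 111.04 = 17.2 km/s.
v = √(v_r² + v_t²) = √(6.560² + 17.2²) = √338.874 = 18.409 km/s.

18.41 km/s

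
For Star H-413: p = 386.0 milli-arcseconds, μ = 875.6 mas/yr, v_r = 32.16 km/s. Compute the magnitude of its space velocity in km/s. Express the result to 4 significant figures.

d = 1/p = 1/0.3860″ = 2.5907 pc.
μ = 875.6 mas/yr = 0.8756 ″/yr.
v_t = 4.740 μ d = 4.740 × 0.8756 × 2.5907 = 10.752 km/s.
v = √(v_r² + v_t²) = √(32.16² + 10.752²) = √1149.87 = 33.91 km/s.

33.91 km/s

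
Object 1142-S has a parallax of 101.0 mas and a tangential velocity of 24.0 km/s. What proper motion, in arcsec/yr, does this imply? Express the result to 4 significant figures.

0.5114 arcsec/yr

d = 1/p = 1/0.1010″ = 9.901 pc.
μ = v_t / (4.74 d) = 24.0 / (4.74 × 9.901) = 24.0 / 46.931 = 0.51139 ″/yr.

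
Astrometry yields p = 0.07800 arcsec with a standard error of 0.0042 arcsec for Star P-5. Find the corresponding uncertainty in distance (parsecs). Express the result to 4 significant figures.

d = 1/p, so σ_d = σ_p / p².
σ_d = 0.00420 / (0.07800)² = 0.00420 / 0.006084 = 0.69034 pc.

0.6903 pc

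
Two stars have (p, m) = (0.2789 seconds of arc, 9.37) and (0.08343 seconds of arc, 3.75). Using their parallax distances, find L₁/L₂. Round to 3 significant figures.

d₁ = 1/p₁ = 1/0.2789″ = 3.5855 pc; d₂ = 1/p₂ = 1/0.08343″ = 11.986 pc.
M₁ = m₁ − 5 log₁₀ d₁ + 5 = 9.37 − 2.7727 + 5 = 11.5973.
M₂ = 3.75 − 5.3934 + 5 = 3.3566.
L₁/L₂ = 10^(0.4(M₂ − M₁)) = 10^(0.4 × (-8.2407)) = 10^(-3.29628) = 0.0005055.

L₁/L₂ = 0.000506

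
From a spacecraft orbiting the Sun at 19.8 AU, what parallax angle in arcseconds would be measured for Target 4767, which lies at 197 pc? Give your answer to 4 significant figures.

p (arcsec) = B (AU) / d (pc).
p = 19.8 / 197 = 0.10051 arcsec.

0.1005 arcsec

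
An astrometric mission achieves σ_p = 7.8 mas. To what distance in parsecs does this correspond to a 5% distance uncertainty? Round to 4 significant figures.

6.410 pc

σ_d/d = σ_p/p, so the condition is σ_p/p ≤ 0.05, i.e. p ≥ σ_p/0.05.
p_min = 7.8/0.05 = 156 mas = 0.156 arcsec.
d_max = 1/p_min = 1/0.156 = 6.4103 pc.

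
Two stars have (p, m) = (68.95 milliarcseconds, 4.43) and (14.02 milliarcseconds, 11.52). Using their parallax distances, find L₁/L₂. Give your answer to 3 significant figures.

L₁/L₂ = 28.3

d₁ = 1/p₁ = 1/0.06895″ = 14.503 pc; d₂ = 1/p₂ = 1/0.01402″ = 71.327 pc.
M₁ = m₁ − 5 log₁₀ d₁ + 5 = 4.43 − 5.8073 + 5 = 3.6227.
M₂ = 11.52 − 9.2663 + 5 = 7.2537.
L₁/L₂ = 10^(0.4(M₂ − M₁)) = 10^(0.4 × 3.6310) = 10^1.45240 = 28.34.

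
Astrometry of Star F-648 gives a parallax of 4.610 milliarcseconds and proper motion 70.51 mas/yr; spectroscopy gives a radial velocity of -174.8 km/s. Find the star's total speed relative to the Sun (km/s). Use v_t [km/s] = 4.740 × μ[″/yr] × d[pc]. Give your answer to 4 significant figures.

d = 1/p = 1/0.004610″ = 216.92 pc.
μ = 70.51 mas/yr = 0.07051 ″/yr.
v_t = 4.740 μ d = 4.740 × 0.07051 × 216.92 = 72.498 km/s.
v = √(v_r² + v_t²) = √((-174.8)² + 72.498²) = √35811 = 189.24 km/s.

189.2 km/s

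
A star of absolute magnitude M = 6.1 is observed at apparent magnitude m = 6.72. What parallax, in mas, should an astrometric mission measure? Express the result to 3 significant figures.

75.2 mas

m − M = 6.72 − 6.1 = 0.62.
d = 10^((m−M)/5 + 1) = 10^1.124 = 13.305 pc.
p = 1/d = 1/13.305 = 0.07516 arcsec = 75.16 mas.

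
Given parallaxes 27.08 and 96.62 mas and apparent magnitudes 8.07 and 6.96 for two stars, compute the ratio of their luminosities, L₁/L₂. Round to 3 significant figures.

L₁/L₂ = 4.58

d₁ = 1/p₁ = 1/0.02708″ = 36.928 pc; d₂ = 1/p₂ = 1/0.09662″ = 10.35 pc.
M₁ = m₁ − 5 log₁₀ d₁ + 5 = 8.07 − 7.8368 + 5 = 5.2332.
M₂ = 6.96 − 5.0747 + 5 = 6.8853.
L₁/L₂ = 10^(0.4(M₂ − M₁)) = 10^(0.4 × 1.6521) = 10^0.66084 = 4.5797.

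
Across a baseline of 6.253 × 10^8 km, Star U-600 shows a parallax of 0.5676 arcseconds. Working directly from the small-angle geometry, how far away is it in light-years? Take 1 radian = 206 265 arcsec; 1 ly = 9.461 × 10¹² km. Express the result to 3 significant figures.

θ = 0.5676″ = 0.5676/206265 = 2.7518 × 10^-6 rad.
d = B/θ = (6.253 × 10^8) / (2.7518 × 10^-6) = 2.2723 × 10^14 km = (2.2723 × 10^14) / (9.461 × 10^12) ly = 24.018 ly.

24.0 ly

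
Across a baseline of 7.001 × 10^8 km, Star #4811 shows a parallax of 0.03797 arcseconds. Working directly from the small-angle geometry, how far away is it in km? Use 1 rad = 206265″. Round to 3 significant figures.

θ = 0.03797″ = 0.03797/206265 = 1.8408 × 10^-7 rad.
d = B/θ = (7.001 × 10^8) / (1.8408 × 10^-7) = 3.8032 × 10^15 km.

3.80 × 10^15 km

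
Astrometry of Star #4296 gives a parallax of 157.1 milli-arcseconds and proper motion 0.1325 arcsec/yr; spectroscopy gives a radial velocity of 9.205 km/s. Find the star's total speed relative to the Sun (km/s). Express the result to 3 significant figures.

10.0 km/s

d = 1/p = 1/0.1571″ = 6.3654 pc.
v_t = 4.740 μ d = 4.740 × 0.1325 × 6.3654 = 3.9978 km/s.
v = √(v_r² + v_t²) = √(9.205² + 3.9978²) = √100.714 = 10.036 km/s.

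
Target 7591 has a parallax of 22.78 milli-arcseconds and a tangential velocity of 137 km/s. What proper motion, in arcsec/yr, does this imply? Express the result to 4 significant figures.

0.6584 arcsec/yr

d = 1/p = 1/0.02278″ = 43.898 pc.
μ = v_t / (4.74 d) = 137 / (4.74 × 43.898) = 137 / 208.08 = 0.6584 ″/yr.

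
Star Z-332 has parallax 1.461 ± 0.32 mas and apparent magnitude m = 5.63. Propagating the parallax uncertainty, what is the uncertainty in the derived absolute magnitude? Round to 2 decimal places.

σ_M = 0.48 mag

M = m − 5 log₁₀ d + 5 = m + 5 log₁₀ p + 5, so ∂M/∂p = 5/(p ln 10).
σ_M = (5/ln 10) · (σ_p/p) = 2.1715 × 0.32/1.461 = 2.1715 × 0.21903 = 0.47562.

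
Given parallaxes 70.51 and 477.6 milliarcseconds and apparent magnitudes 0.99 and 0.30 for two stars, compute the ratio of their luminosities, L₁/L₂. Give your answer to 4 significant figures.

d₁ = 1/p₁ = 1/0.07051″ = 14.182 pc; d₂ = 1/p₂ = 1/0.4776″ = 2.0938 pc.
M₁ = m₁ − 5 log₁₀ d₁ + 5 = 0.99 − 5.7587 + 5 = 0.2313.
M₂ = 0.30 − 1.6047 + 5 = 3.6953.
L₁/L₂ = 10^(0.4(M₂ − M₁)) = 10^(0.4 × 3.4640) = 10^1.38560 = 24.3.

L₁/L₂ = 24.30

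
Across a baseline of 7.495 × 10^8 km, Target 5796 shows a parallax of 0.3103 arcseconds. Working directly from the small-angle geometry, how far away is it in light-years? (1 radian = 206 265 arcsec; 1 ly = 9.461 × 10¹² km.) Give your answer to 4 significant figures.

θ = 0.3103″ = 0.3103/206265 = 1.5044 × 10^-6 rad.
d = B/θ = (7.495 × 10^8) / (1.5044 × 10^-6) = 4.9821 × 10^14 km = (4.9821 × 10^14) / (9.461 × 10^12) ly = 52.659 ly.

52.66 ly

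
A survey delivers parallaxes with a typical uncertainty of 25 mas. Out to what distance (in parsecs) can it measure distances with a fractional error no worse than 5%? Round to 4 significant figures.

2.000 pc

σ_d/d = σ_p/p, so the condition is σ_p/p ≤ 0.05, i.e. p ≥ σ_p/0.05.
p_min = 25/0.05 = 500 mas = 0.5 arcsec.
d_max = 1/p_min = 1/0.5 = 2 pc.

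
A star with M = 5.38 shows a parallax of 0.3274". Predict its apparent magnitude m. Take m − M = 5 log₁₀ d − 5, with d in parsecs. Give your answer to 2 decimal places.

d = 1/p = 1/0.3274″ = 3.0544 pc.
m − M = 5 log₁₀ d − 5 = 5 log₁₀(3.0544) − 5 = 2.4246 − 5 = -2.5754.
m = M + (m − M) = 5.38 + (-2.5754) = 2.80.

m = 2.80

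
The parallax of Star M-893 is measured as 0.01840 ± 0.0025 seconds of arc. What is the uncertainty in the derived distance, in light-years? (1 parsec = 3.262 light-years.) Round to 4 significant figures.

24.09 ly

d = 1/p, so σ_d = σ_p / p².
σ_d = 0.00250 / (0.01840)² = 0.00250 / 0.00033856 = 7.3842 pc = 7.3842 × 3.262 ly = 24.087 ly.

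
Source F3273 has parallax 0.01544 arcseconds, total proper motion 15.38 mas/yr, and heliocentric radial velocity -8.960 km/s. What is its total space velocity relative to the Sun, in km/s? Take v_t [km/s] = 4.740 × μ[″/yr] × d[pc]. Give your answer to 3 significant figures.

10.1 km/s

d = 1/p = 1/0.01544″ = 64.767 pc.
μ = 15.38 mas/yr = 0.01538 ″/yr.
v_t = 4.740 μ d = 4.740 × 0.01538 × 64.767 = 4.7216 km/s.
v = √(v_r² + v_t²) = √((-8.960)² + 4.7216²) = √102.575 = 10.128 km/s.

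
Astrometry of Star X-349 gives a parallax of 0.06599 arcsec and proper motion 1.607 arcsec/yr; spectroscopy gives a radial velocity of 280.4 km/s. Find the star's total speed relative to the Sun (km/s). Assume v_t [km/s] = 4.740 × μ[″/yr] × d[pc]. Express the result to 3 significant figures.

303 km/s

d = 1/p = 1/0.06599″ = 15.154 pc.
v_t = 4.740 μ d = 4.740 × 1.607 × 15.154 = 115.43 km/s.
v = √(v_r² + v_t²) = √(280.4² + 115.43²) = √91948.2 = 303.23 km/s.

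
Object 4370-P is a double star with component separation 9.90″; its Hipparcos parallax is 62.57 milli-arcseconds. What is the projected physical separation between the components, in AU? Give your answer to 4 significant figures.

d = 1/p = 1/0.06257″ = 15.982 pc.
At distance d (pc), an angle of θ arcsec spans θ·d AU: s = 9.90 × 15.982 = 158.22 AU.

158.2 AU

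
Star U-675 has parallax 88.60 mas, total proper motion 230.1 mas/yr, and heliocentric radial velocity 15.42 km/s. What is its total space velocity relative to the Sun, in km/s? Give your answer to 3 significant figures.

d = 1/p = 1/0.08860″ = 11.287 pc.
μ = 230.1 mas/yr = 0.2301 ″/yr.
v_t = 4.740 μ d = 4.740 × 0.2301 × 11.287 = 12.31 km/s.
v = √(v_r² + v_t²) = √(15.42² + 12.31²) = √389.313 = 19.731 km/s.

19.7 km/s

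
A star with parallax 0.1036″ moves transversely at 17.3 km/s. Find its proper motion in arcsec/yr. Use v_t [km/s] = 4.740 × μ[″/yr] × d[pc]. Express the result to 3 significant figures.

0.378 arcsec/yr

d = 1/p = 1/0.1036″ = 9.6525 pc.
μ = v_t / (4.74 d) = 17.3 / (4.74 × 9.6525) = 17.3 / 45.753 = 0.37812 ″/yr.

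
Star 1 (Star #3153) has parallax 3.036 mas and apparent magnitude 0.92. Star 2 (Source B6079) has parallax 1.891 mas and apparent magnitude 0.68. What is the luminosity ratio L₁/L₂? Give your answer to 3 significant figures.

d₁ = 1/p₁ = 1/0.003036″ = 329.38 pc; d₂ = 1/p₂ = 1/0.001891″ = 528.82 pc.
M₁ = m₁ − 5 log₁₀ d₁ + 5 = 0.92 − 12.5885 + 5 = -6.6685.
M₂ = 0.68 − 13.6165 + 5 = -7.9365.
L₁/L₂ = 10^(0.4(M₂ − M₁)) = 10^(0.4 × (-1.2680)) = 10^(-0.50720) = 0.31103.

L₁/L₂ = 0.311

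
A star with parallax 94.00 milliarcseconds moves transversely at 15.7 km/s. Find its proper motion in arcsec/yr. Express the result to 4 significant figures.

d = 1/p = 1/0.09400″ = 10.638 pc.
μ = v_t / (4.74 d) = 15.7 / (4.74 × 10.638) = 15.7 / 50.424 = 0.31136 ″/yr.

0.3114 arcsec/yr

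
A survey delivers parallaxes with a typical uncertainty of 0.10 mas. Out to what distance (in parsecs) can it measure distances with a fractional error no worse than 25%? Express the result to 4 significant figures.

2500 pc

σ_d/d = σ_p/p, so the condition is σ_p/p ≤ 0.25, i.e. p ≥ σ_p/0.25.
p_min = 0.10/0.25 = 0.4 mas = 0.0004 arcsec.
d_max = 1/p_min = 1/0.0004 = 2500 pc.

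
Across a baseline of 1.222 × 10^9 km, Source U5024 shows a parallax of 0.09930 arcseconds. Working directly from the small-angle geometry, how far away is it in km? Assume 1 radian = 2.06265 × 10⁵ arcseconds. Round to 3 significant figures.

2.54 × 10^15 km

θ = 0.09930″ = 0.09930/206265 = 4.8142 × 10^-7 rad.
d = B/θ = (1.222 × 10^9) / (4.8142 × 10^-7) = 2.5383 × 10^15 km.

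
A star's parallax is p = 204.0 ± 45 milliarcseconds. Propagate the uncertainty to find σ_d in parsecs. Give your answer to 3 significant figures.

d = 1/p, so σ_d = σ_p / p².
σ_d = 0.0450 / (0.2040)² = 0.0450 / 0.041616 = 1.0813 pc.

1.08 pc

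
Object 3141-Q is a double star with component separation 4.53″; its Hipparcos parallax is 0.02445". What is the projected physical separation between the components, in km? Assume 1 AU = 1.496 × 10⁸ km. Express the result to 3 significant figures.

2.77 × 10^10 km

d = 1/p = 1/0.02445″ = 40.9 pc.
At distance d (pc), an angle of θ arcsec spans θ·d AU: s = 4.53 × 40.9 = 185.28 AU.
= 185.28 × 1.496 × 10⁸ km = 2.7718 × 10^10 km.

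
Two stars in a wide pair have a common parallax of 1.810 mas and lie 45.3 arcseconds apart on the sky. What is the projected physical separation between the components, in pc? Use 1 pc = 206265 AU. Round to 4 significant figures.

d = 1/p = 1/0.001810″ = 552.49 pc.
At distance d (pc), an angle of θ arcsec spans θ·d AU: s = 45.3 × 552.49 = 25028 AU.
= 25028 / 206265 = 0.12134 pc.

0.1213 pc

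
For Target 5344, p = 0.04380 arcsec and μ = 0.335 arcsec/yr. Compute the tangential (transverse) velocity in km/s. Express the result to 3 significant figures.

36.3 km/s

d = 1/p = 1/0.04380″ = 22.831 pc.
v_t = 4.74 × μ × d = 4.74 × 0.335 × 22.831 = 36.253 km/s.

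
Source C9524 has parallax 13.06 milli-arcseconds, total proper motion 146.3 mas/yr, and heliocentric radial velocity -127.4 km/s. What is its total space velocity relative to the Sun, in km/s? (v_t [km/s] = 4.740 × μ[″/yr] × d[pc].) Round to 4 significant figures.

138.0 km/s

d = 1/p = 1/0.01306″ = 76.57 pc.
μ = 146.3 mas/yr = 0.1463 ″/yr.
v_t = 4.740 μ d = 4.740 × 0.1463 × 76.57 = 53.098 km/s.
v = √(v_r² + v_t²) = √((-127.4)² + 53.098²) = √19050.2 = 138.02 km/s.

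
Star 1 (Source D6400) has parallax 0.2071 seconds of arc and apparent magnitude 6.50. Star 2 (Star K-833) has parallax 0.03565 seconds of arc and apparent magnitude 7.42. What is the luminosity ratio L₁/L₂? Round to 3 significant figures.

d₁ = 1/p₁ = 1/0.2071″ = 4.8286 pc; d₂ = 1/p₂ = 1/0.03565″ = 28.05 pc.
M₁ = m₁ − 5 log₁₀ d₁ + 5 = 6.50 − 3.4191 + 5 = 8.0809.
M₂ = 7.42 − 7.2397 + 5 = 5.1803.
L₁/L₂ = 10^(0.4(M₂ − M₁)) = 10^(0.4 × (-2.9006)) = 10^(-1.16024) = 0.069145.

L₁/L₂ = 0.0691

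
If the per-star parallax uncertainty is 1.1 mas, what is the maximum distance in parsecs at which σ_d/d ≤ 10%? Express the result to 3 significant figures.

σ_d/d = σ_p/p, so the condition is σ_p/p ≤ 0.10, i.e. p ≥ σ_p/0.10.
p_min = 1.1/0.10 = 11 mas = 0.011 arcsec.
d_max = 1/p_min = 1/0.011 = 90.909 pc.

90.9 pc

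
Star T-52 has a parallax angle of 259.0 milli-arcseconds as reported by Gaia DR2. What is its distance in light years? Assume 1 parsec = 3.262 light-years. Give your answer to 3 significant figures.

p = 259.0 milli-arcseconds = 0.2590 arcsec.
d = 1/p = 1/0.2590 = 3.861 pc.
In light-years: 3.861 × 3.262 = 12.595 ly.

12.6 light years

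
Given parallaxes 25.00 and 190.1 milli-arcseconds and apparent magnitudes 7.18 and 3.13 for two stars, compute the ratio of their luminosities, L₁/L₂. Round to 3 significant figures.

d₁ = 1/p₁ = 1/0.02500″ = 40 pc; d₂ = 1/p₂ = 1/0.1901″ = 5.2604 pc.
M₁ = m₁ − 5 log₁₀ d₁ + 5 = 7.18 − 8.0103 + 5 = 4.1697.
M₂ = 3.13 − 3.6051 + 5 = 4.5249.
L₁/L₂ = 10^(0.4(M₂ − M₁)) = 10^(0.4 × 0.3552) = 10^0.14208 = 1.387.

L₁/L₂ = 1.39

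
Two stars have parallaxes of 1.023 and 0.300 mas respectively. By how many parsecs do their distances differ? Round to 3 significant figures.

2360 pc

d_A = 1/0.001023″ = 977.52 pc; d_B = 1/0.0003000″ = 3333.3 pc.
|d_B − d_A| = |3333.3 − 977.52| = 2355.8 pc.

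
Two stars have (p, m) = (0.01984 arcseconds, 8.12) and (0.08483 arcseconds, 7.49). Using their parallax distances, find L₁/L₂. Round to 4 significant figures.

d₁ = 1/p₁ = 1/0.01984″ = 50.403 pc; d₂ = 1/p₂ = 1/0.08483″ = 11.788 pc.
M₁ = m₁ − 5 log₁₀ d₁ + 5 = 8.12 − 8.5123 + 5 = 4.6077.
M₂ = 7.49 − 5.3572 + 5 = 7.1328.
L₁/L₂ = 10^(0.4(M₂ − M₁)) = 10^(0.4 × 2.5251) = 10^1.01004 = 10.234.

L₁/L₂ = 10.23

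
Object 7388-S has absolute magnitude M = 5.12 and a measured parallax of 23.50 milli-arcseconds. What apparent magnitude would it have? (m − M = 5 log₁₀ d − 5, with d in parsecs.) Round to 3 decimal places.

m = 8.265

d = 1/p = 1/0.02350″ = 42.553 pc.
m − M = 5 log₁₀ d − 5 = 5 log₁₀(42.553) − 5 = 8.1447 − 5 = 3.1447.
m = M + (m − M) = 5.12 + 3.1447 = 8.265.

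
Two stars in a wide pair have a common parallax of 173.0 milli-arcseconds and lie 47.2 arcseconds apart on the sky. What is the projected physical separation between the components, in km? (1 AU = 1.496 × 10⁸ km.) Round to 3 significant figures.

4.08 × 10^10 km

d = 1/p = 1/0.1730″ = 5.7803 pc.
At distance d (pc), an angle of θ arcsec spans θ·d AU: s = 47.2 × 5.7803 = 272.83 AU.
= 272.83 × 1.496 × 10⁸ km = 4.0815 × 10^10 km.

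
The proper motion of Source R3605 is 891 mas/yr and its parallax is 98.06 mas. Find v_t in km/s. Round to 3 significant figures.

d = 1/p = 1/0.09806″ = 10.198 pc.
μ = 891 mas/yr = 0.891 ″/yr.
v_t = 4.74 × μ × d = 4.74 × 0.891 × 10.198 = 43.07 km/s.

43.1 km/s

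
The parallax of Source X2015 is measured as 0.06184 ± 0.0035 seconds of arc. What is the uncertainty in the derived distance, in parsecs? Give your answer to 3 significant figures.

0.915 pc

d = 1/p, so σ_d = σ_p / p².
σ_d = 0.00350 / (0.06184)² = 0.00350 / 0.0038242 = 0.91522 pc.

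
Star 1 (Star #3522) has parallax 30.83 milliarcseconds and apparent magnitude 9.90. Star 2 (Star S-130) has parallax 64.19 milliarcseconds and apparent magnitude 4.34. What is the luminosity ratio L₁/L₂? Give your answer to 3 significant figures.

L₁/L₂ = 0.0259

d₁ = 1/p₁ = 1/0.03083″ = 32.436 pc; d₂ = 1/p₂ = 1/0.06419″ = 15.579 pc.
M₁ = m₁ − 5 log₁₀ d₁ + 5 = 9.90 − 7.5551 + 5 = 7.3449.
M₂ = 4.34 − 5.9627 + 5 = 3.3773.
L₁/L₂ = 10^(0.4(M₂ − M₁)) = 10^(0.4 × (-3.9676)) = 10^(-1.58704) = 0.02588.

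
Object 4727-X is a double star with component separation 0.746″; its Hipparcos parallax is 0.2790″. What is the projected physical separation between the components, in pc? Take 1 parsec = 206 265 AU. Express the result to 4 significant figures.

1.296 × 10^-5 pc

d = 1/p = 1/0.2790″ = 3.5842 pc.
At distance d (pc), an angle of θ arcsec spans θ·d AU: s = 0.746 × 3.5842 = 2.6738 AU.
= 2.6738 / 206265 = 1.2963 × 10^-5 pc.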